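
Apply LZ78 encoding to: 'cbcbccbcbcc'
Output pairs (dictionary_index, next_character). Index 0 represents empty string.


LZ78 encoding steps:
Dictionary: {0: ''}
Step 1: w='' (idx 0), next='c' -> output (0, 'c'), add 'c' as idx 1
Step 2: w='' (idx 0), next='b' -> output (0, 'b'), add 'b' as idx 2
Step 3: w='c' (idx 1), next='b' -> output (1, 'b'), add 'cb' as idx 3
Step 4: w='c' (idx 1), next='c' -> output (1, 'c'), add 'cc' as idx 4
Step 5: w='b' (idx 2), next='c' -> output (2, 'c'), add 'bc' as idx 5
Step 6: w='bc' (idx 5), next='c' -> output (5, 'c'), add 'bcc' as idx 6


Encoded: [(0, 'c'), (0, 'b'), (1, 'b'), (1, 'c'), (2, 'c'), (5, 'c')]


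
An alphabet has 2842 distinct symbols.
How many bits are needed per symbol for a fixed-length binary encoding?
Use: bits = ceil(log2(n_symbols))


log2(2842) = 11.4727
Bracket: 2^11 = 2048 < 2842 <= 2^12 = 4096
So ceil(log2(2842)) = 12

bits = ceil(log2(2842)) = ceil(11.4727) = 12 bits


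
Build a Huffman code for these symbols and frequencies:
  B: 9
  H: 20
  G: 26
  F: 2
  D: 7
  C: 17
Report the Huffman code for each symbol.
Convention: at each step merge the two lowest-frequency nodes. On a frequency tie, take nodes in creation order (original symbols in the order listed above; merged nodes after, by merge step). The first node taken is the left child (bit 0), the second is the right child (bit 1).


Huffman tree construction:
Step 1: Merge F(2) + D(7) = 9
Step 2: Merge B(9) + (F+D)(9) = 18
Step 3: Merge C(17) + (B+(F+D))(18) = 35
Step 4: Merge H(20) + G(26) = 46
Step 5: Merge (C+(B+(F+D)))(35) + (H+G)(46) = 81
Read each symbol's code off the tree from the root (left child = 0, right child = 1).

Codes:
  B: 010 (length 3)
  H: 10 (length 2)
  G: 11 (length 2)
  F: 0110 (length 4)
  D: 0111 (length 4)
  C: 00 (length 2)
Average code length: 189/81 = 2.3333 bits/symbol


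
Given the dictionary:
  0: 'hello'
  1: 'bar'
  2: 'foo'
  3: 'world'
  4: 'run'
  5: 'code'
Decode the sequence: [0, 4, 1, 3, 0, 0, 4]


Look up each index in the dictionary:
  0 -> 'hello'
  4 -> 'run'
  1 -> 'bar'
  3 -> 'world'
  0 -> 'hello'
  0 -> 'hello'
  4 -> 'run'

Decoded: "hello run bar world hello hello run"


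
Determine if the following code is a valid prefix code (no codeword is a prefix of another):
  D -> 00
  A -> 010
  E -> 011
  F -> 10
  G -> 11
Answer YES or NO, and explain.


Checking each pair (does one codeword prefix another?):
  D='00' vs A='010': no prefix
  D='00' vs E='011': no prefix
  D='00' vs F='10': no prefix
  D='00' vs G='11': no prefix
  A='010' vs D='00': no prefix
  A='010' vs E='011': no prefix
  A='010' vs F='10': no prefix
  A='010' vs G='11': no prefix
  E='011' vs D='00': no prefix
  E='011' vs A='010': no prefix
  E='011' vs F='10': no prefix
  E='011' vs G='11': no prefix
  F='10' vs D='00': no prefix
  F='10' vs A='010': no prefix
  F='10' vs E='011': no prefix
  F='10' vs G='11': no prefix
  G='11' vs D='00': no prefix
  G='11' vs A='010': no prefix
  G='11' vs E='011': no prefix
  G='11' vs F='10': no prefix
No violation found over all pairs.

YES -- this is a valid prefix code. No codeword is a prefix of any other codeword.


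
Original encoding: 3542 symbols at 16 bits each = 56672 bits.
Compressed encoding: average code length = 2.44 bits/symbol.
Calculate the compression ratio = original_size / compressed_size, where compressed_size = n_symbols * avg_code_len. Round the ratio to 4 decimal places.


original_size = n_symbols * orig_bits = 3542 * 16 = 56672 bits
compressed_size = n_symbols * avg_code_len = 3542 * 2.44 = 8642.48 bits
ratio = original_size / compressed_size = 56672 / 8642.48 = 6.5574

Compression ratio = 6.5574


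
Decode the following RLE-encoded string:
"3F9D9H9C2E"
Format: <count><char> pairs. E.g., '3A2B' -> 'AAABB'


Expanding each <count><char> pair:
  3F -> 'FFF'
  9D -> 'DDDDDDDDD'
  9H -> 'HHHHHHHHH'
  9C -> 'CCCCCCCCC'
  2E -> 'EE'

Decoded = FFFDDDDDDDDDHHHHHHHHHCCCCCCCCCEE


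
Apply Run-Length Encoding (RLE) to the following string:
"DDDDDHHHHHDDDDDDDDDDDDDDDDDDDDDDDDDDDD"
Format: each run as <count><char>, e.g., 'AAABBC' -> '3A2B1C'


Scanning runs left to right:
  i=0: run of 'D' x 5 -> '5D'
  i=5: run of 'H' x 5 -> '5H'
  i=10: run of 'D' x 28 -> '28D'

RLE = 5D5H28D


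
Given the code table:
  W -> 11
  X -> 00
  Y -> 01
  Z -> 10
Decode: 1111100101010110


Decoding:
11 -> W
11 -> W
10 -> Z
01 -> Y
01 -> Y
01 -> Y
01 -> Y
10 -> Z


Result: WWZYYYYZ


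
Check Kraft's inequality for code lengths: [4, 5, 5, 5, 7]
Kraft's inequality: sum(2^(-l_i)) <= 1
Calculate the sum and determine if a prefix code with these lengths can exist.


Sum = 2^(-4) + 2^(-5) + 2^(-5) + 2^(-5) + 2^(-7)
    = 0.0625 + 0.03125 + 0.03125 + 0.03125 + 0.0078125
    = 21/128 = 0.1640625
Since 0.1640625 <= 1, Kraft's inequality IS satisfied.
A prefix code with these lengths CAN exist.

Kraft sum = 0.1640625. Satisfied.


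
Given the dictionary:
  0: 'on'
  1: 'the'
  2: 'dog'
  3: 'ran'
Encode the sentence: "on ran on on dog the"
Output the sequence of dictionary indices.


Look up each word in the dictionary:
  'on' -> 0
  'ran' -> 3
  'on' -> 0
  'on' -> 0
  'dog' -> 2
  'the' -> 1

Encoded: [0, 3, 0, 0, 2, 1]


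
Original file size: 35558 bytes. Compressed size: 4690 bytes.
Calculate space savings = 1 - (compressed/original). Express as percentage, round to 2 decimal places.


ratio = compressed/original = 4690/35558 = 0.131897
savings = 1 - ratio = 1 - 0.131897 = 0.868103
as a percentage: 0.868103 * 100 = 86.81%

Space savings = 1 - 4690/35558 = 86.81%


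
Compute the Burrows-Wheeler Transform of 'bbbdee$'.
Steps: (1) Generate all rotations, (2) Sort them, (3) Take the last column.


Rotations (sorted):
  0: $bbbdee -> last char: e
  1: bbbdee$ -> last char: $
  2: bbdee$b -> last char: b
  3: bdee$bb -> last char: b
  4: dee$bbb -> last char: b
  5: e$bbbde -> last char: e
  6: ee$bbbd -> last char: d


BWT = e$bbbed


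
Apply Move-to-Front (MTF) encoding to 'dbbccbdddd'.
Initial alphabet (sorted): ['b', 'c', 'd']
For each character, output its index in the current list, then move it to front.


MTF encoding:
'd': index 2 in ['b', 'c', 'd'] -> ['d', 'b', 'c']
'b': index 1 in ['d', 'b', 'c'] -> ['b', 'd', 'c']
'b': index 0 in ['b', 'd', 'c'] -> ['b', 'd', 'c']
'c': index 2 in ['b', 'd', 'c'] -> ['c', 'b', 'd']
'c': index 0 in ['c', 'b', 'd'] -> ['c', 'b', 'd']
'b': index 1 in ['c', 'b', 'd'] -> ['b', 'c', 'd']
'd': index 2 in ['b', 'c', 'd'] -> ['d', 'b', 'c']
'd': index 0 in ['d', 'b', 'c'] -> ['d', 'b', 'c']
'd': index 0 in ['d', 'b', 'c'] -> ['d', 'b', 'c']
'd': index 0 in ['d', 'b', 'c'] -> ['d', 'b', 'c']


Output: [2, 1, 0, 2, 0, 1, 2, 0, 0, 0]


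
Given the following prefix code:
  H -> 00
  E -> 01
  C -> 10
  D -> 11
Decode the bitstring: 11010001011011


Decoding step by step:
Bits 11 -> D
Bits 01 -> E
Bits 00 -> H
Bits 01 -> E
Bits 01 -> E
Bits 10 -> C
Bits 11 -> D


Decoded message: DEHEECD


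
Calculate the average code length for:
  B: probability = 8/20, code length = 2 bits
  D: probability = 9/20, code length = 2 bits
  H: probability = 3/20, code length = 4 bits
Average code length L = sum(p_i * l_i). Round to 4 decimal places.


Weighted contributions p_i * l_i:
  B: (8/20) * 2 = 16/20
  D: (9/20) * 2 = 18/20
  H: (3/20) * 4 = 12/20
Sum = (16 + 18 + 12)/20 = 46/20

L = 46/20 = 2.3000 bits/symbol


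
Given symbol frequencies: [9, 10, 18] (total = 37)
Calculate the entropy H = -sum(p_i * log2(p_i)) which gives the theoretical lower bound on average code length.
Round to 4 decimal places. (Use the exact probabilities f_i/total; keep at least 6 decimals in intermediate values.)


Per-symbol terms -p_i * log2(p_i) with p_i = f_i/37:
  p = 9/37 = 0.243243: log2(p) = -2.039528, -p*log2(p) = 0.496101
  p = 10/37 = 0.270270: log2(p) = -1.887525, -p*log2(p) = 0.510142
  p = 18/37 = 0.486486: log2(p) = -1.039528, -p*log2(p) = 0.505717
H = 0.496101 + 0.510142 + 0.505717 = 1.511960

H = 1.512 bits/symbol


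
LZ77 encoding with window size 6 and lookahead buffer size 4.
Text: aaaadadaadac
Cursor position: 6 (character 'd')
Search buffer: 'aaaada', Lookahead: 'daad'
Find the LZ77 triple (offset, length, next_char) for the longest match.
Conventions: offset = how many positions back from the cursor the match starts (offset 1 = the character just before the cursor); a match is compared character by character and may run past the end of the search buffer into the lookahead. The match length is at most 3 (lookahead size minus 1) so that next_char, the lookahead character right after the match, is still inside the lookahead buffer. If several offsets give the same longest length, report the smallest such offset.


Try each offset into the search buffer:
  offset=1 (pos 5, char 'a'): match length 0
  offset=2 (pos 4, char 'd'): match length 2
  offset=3 (pos 3, char 'a'): match length 0
  offset=4 (pos 2, char 'a'): match length 0
  offset=5 (pos 1, char 'a'): match length 0
  offset=6 (pos 0, char 'a'): match length 0
Longest match has length 2 at offset 2.
next_char = character at position 6 + 2 = 8 -> 'a'

Best match: offset=2, length=2 (matching 'da' starting at position 4)
LZ77 triple: (2, 2, 'a')


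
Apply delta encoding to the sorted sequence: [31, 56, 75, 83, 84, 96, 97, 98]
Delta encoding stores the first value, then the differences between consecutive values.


First value: 31
Deltas:
  56 - 31 = 25
  75 - 56 = 19
  83 - 75 = 8
  84 - 83 = 1
  96 - 84 = 12
  97 - 96 = 1
  98 - 97 = 1


Delta encoded: [31, 25, 19, 8, 1, 12, 1, 1]


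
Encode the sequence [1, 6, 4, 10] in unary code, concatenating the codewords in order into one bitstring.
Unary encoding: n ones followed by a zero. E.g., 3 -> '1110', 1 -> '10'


Encode each number as n ones followed by a terminating 0:
  1 -> 10 (2 bits)
  6 -> 1111110 (7 bits)
  4 -> 11110 (5 bits)
  10 -> 11111111110 (11 bits)
Total length = 2 + 7 + 5 + 11 = 25 bits.

Unary([1, 6, 4, 10]) = 1011111101111011111111110 (25 bits)


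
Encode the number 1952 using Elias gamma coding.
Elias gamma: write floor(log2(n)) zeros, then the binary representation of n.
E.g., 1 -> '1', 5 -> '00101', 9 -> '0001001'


num_bits = floor(log2(1952)) + 1 = 11
leading_zeros = num_bits - 1 = 10
binary(1952) = 11110100000

Elias gamma(1952) = '0000000000' + '11110100000' = 000000000011110100000 (21 bits)


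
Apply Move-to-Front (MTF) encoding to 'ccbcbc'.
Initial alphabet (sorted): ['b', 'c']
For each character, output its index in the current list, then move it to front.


MTF encoding:
'c': index 1 in ['b', 'c'] -> ['c', 'b']
'c': index 0 in ['c', 'b'] -> ['c', 'b']
'b': index 1 in ['c', 'b'] -> ['b', 'c']
'c': index 1 in ['b', 'c'] -> ['c', 'b']
'b': index 1 in ['c', 'b'] -> ['b', 'c']
'c': index 1 in ['b', 'c'] -> ['c', 'b']


Output: [1, 0, 1, 1, 1, 1]


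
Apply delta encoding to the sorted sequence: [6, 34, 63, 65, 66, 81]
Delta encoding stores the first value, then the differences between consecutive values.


First value: 6
Deltas:
  34 - 6 = 28
  63 - 34 = 29
  65 - 63 = 2
  66 - 65 = 1
  81 - 66 = 15


Delta encoded: [6, 28, 29, 2, 1, 15]


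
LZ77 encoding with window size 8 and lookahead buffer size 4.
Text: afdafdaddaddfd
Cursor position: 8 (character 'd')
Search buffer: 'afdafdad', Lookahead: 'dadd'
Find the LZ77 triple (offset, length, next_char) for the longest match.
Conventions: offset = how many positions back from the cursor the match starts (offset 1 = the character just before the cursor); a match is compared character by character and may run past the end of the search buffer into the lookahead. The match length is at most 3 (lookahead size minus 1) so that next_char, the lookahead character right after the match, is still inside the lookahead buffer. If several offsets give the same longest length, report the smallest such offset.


Try each offset into the search buffer:
  offset=1 (pos 7, char 'd'): match length 1
  offset=2 (pos 6, char 'a'): match length 0
  offset=3 (pos 5, char 'd'): match length 3
  offset=4 (pos 4, char 'f'): match length 0
  offset=5 (pos 3, char 'a'): match length 0
  offset=6 (pos 2, char 'd'): match length 2
  offset=7 (pos 1, char 'f'): match length 0
  offset=8 (pos 0, char 'a'): match length 0
Longest match has length 3 at offset 3.
next_char = character at position 8 + 3 = 11 -> 'd'

Best match: offset=3, length=3 (matching 'dad' starting at position 5)
LZ77 triple: (3, 3, 'd')


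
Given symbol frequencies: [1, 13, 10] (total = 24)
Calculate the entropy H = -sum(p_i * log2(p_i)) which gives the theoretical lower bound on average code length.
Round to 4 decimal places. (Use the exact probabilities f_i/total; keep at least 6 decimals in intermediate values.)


Per-symbol terms -p_i * log2(p_i) with p_i = f_i/24:
  p = 1/24 = 0.041667: log2(p) = -4.584963, -p*log2(p) = 0.191040
  p = 13/24 = 0.541667: log2(p) = -0.884523, -p*log2(p) = 0.479117
  p = 10/24 = 0.416667: log2(p) = -1.263034, -p*log2(p) = 0.526264
H = 0.191040 + 0.479117 + 0.526264 = 1.196421

H = 1.1964 bits/symbol


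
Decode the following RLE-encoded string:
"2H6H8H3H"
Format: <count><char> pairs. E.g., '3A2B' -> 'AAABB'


Expanding each <count><char> pair:
  2H -> 'HH'
  6H -> 'HHHHHH'
  8H -> 'HHHHHHHH'
  3H -> 'HHH'

Decoded = HHHHHHHHHHHHHHHHHHH


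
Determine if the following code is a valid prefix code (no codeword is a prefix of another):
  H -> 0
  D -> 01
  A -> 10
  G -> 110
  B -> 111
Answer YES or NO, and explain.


Checking each pair (does one codeword prefix another?):
  H='0' vs D='01': prefix -- VIOLATION

NO -- this is NOT a valid prefix code. H (0) is a prefix of D (01).


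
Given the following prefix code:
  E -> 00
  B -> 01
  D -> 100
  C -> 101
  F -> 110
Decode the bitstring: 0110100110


Decoding step by step:
Bits 01 -> B
Bits 101 -> C
Bits 00 -> E
Bits 110 -> F


Decoded message: BCEF


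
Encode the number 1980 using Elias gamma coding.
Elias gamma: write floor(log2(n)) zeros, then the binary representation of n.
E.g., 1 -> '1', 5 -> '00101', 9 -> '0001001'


num_bits = floor(log2(1980)) + 1 = 11
leading_zeros = num_bits - 1 = 10
binary(1980) = 11110111100

Elias gamma(1980) = '0000000000' + '11110111100' = 000000000011110111100 (21 bits)


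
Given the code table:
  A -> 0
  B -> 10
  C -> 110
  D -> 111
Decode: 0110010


Decoding:
0 -> A
110 -> C
0 -> A
10 -> B


Result: ACAB


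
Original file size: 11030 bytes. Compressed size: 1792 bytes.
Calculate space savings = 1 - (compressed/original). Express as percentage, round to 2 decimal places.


ratio = compressed/original = 1792/11030 = 0.162466
savings = 1 - ratio = 1 - 0.162466 = 0.837534
as a percentage: 0.837534 * 100 = 83.75%

Space savings = 1 - 1792/11030 = 83.75%


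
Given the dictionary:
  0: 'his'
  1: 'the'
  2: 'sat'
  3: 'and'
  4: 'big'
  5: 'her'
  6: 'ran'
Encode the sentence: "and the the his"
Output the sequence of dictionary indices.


Look up each word in the dictionary:
  'and' -> 3
  'the' -> 1
  'the' -> 1
  'his' -> 0

Encoded: [3, 1, 1, 0]


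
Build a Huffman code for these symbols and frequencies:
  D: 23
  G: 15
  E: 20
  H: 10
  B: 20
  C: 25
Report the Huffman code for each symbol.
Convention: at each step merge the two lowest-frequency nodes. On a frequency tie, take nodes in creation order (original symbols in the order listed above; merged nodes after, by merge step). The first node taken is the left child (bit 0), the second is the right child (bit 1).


Huffman tree construction:
Step 1: Merge H(10) + G(15) = 25
Step 2: Merge E(20) + B(20) = 40
Step 3: Merge D(23) + C(25) = 48
Step 4: Merge (H+G)(25) + (E+B)(40) = 65
Step 5: Merge (D+C)(48) + ((H+G)+(E+B))(65) = 113
Read each symbol's code off the tree from the root (left child = 0, right child = 1).

Codes:
  D: 00 (length 2)
  G: 101 (length 3)
  E: 110 (length 3)
  H: 100 (length 3)
  B: 111 (length 3)
  C: 01 (length 2)
Average code length: 291/113 = 2.5752 bits/symbol


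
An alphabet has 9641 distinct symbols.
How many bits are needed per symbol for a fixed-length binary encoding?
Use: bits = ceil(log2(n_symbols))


log2(9641) = 13.235
Bracket: 2^13 = 8192 < 9641 <= 2^14 = 16384
So ceil(log2(9641)) = 14

bits = ceil(log2(9641)) = ceil(13.235) = 14 bits


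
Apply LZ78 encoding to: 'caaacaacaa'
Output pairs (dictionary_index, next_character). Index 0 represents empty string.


LZ78 encoding steps:
Dictionary: {0: ''}
Step 1: w='' (idx 0), next='c' -> output (0, 'c'), add 'c' as idx 1
Step 2: w='' (idx 0), next='a' -> output (0, 'a'), add 'a' as idx 2
Step 3: w='a' (idx 2), next='a' -> output (2, 'a'), add 'aa' as idx 3
Step 4: w='c' (idx 1), next='a' -> output (1, 'a'), add 'ca' as idx 4
Step 5: w='a' (idx 2), next='c' -> output (2, 'c'), add 'ac' as idx 5
Step 6: w='aa' (idx 3), end of input -> output (3, '')


Encoded: [(0, 'c'), (0, 'a'), (2, 'a'), (1, 'a'), (2, 'c'), (3, '')]


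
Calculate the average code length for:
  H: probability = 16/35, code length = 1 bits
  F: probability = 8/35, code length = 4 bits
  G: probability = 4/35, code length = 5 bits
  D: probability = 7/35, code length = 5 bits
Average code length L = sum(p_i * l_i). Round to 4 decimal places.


Weighted contributions p_i * l_i:
  H: (16/35) * 1 = 16/35
  F: (8/35) * 4 = 32/35
  G: (4/35) * 5 = 20/35
  D: (7/35) * 5 = 35/35
Sum = (16 + 32 + 20 + 35)/35 = 103/35

L = 103/35 = 2.9429 bits/symbol


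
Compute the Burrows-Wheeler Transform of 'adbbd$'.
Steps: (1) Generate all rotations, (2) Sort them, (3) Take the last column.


Rotations (sorted):
  0: $adbbd -> last char: d
  1: adbbd$ -> last char: $
  2: bbd$ad -> last char: d
  3: bd$adb -> last char: b
  4: d$adbb -> last char: b
  5: dbbd$a -> last char: a


BWT = d$dbba


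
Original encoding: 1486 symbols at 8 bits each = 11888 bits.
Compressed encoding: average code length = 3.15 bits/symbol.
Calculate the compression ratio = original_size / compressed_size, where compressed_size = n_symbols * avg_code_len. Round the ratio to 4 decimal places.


original_size = n_symbols * orig_bits = 1486 * 8 = 11888 bits
compressed_size = n_symbols * avg_code_len = 1486 * 3.15 = 4680.9 bits
ratio = original_size / compressed_size = 11888 / 4680.9 = 2.5397

Compression ratio = 2.5397


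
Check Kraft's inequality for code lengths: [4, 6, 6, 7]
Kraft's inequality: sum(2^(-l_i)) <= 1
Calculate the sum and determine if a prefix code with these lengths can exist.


Sum = 2^(-4) + 2^(-6) + 2^(-6) + 2^(-7)
    = 0.0625 + 0.015625 + 0.015625 + 0.0078125
    = 13/128 = 0.1015625
Since 0.1015625 <= 1, Kraft's inequality IS satisfied.
A prefix code with these lengths CAN exist.

Kraft sum = 0.1015625. Satisfied.


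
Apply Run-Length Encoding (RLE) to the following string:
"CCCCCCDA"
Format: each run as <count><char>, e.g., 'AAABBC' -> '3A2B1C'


Scanning runs left to right:
  i=0: run of 'C' x 6 -> '6C'
  i=6: run of 'D' x 1 -> '1D'
  i=7: run of 'A' x 1 -> '1A'

RLE = 6C1D1A


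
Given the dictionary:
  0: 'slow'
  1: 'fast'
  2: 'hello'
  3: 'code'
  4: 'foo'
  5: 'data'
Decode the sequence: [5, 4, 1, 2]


Look up each index in the dictionary:
  5 -> 'data'
  4 -> 'foo'
  1 -> 'fast'
  2 -> 'hello'

Decoded: "data foo fast hello"


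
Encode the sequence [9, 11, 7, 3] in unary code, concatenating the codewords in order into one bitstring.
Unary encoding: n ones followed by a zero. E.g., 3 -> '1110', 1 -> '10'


Encode each number as n ones followed by a terminating 0:
  9 -> 1111111110 (10 bits)
  11 -> 111111111110 (12 bits)
  7 -> 11111110 (8 bits)
  3 -> 1110 (4 bits)
Total length = 10 + 12 + 8 + 4 = 34 bits.

Unary([9, 11, 7, 3]) = 1111111110111111111110111111101110 (34 bits)


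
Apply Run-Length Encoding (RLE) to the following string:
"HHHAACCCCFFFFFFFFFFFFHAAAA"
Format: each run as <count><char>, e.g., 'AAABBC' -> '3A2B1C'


Scanning runs left to right:
  i=0: run of 'H' x 3 -> '3H'
  i=3: run of 'A' x 2 -> '2A'
  i=5: run of 'C' x 4 -> '4C'
  i=9: run of 'F' x 12 -> '12F'
  i=21: run of 'H' x 1 -> '1H'
  i=22: run of 'A' x 4 -> '4A'

RLE = 3H2A4C12F1H4A


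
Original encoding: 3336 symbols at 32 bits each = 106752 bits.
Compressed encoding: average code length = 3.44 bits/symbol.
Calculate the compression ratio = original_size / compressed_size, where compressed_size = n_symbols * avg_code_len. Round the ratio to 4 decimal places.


original_size = n_symbols * orig_bits = 3336 * 32 = 106752 bits
compressed_size = n_symbols * avg_code_len = 3336 * 3.44 = 11475.84 bits
ratio = original_size / compressed_size = 106752 / 11475.84 = 9.3023

Compression ratio = 9.3023


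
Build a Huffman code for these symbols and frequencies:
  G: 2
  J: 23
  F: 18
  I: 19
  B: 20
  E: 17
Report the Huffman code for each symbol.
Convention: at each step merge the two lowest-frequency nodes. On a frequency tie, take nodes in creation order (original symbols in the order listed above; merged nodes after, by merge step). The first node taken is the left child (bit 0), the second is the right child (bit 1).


Huffman tree construction:
Step 1: Merge G(2) + E(17) = 19
Step 2: Merge F(18) + I(19) = 37
Step 3: Merge (G+E)(19) + B(20) = 39
Step 4: Merge J(23) + (F+I)(37) = 60
Step 5: Merge ((G+E)+B)(39) + (J+(F+I))(60) = 99
Read each symbol's code off the tree from the root (left child = 0, right child = 1).

Codes:
  G: 000 (length 3)
  J: 10 (length 2)
  F: 110 (length 3)
  I: 111 (length 3)
  B: 01 (length 2)
  E: 001 (length 3)
Average code length: 254/99 = 2.5657 bits/symbol


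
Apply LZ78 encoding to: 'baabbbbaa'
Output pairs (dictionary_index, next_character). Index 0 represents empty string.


LZ78 encoding steps:
Dictionary: {0: ''}
Step 1: w='' (idx 0), next='b' -> output (0, 'b'), add 'b' as idx 1
Step 2: w='' (idx 0), next='a' -> output (0, 'a'), add 'a' as idx 2
Step 3: w='a' (idx 2), next='b' -> output (2, 'b'), add 'ab' as idx 3
Step 4: w='b' (idx 1), next='b' -> output (1, 'b'), add 'bb' as idx 4
Step 5: w='b' (idx 1), next='a' -> output (1, 'a'), add 'ba' as idx 5
Step 6: w='a' (idx 2), end of input -> output (2, '')


Encoded: [(0, 'b'), (0, 'a'), (2, 'b'), (1, 'b'), (1, 'a'), (2, '')]


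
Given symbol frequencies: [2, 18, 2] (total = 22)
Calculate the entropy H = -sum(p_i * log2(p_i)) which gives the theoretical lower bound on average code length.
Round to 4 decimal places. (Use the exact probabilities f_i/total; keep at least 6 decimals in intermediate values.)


Per-symbol terms -p_i * log2(p_i) with p_i = f_i/22:
  p = 2/22 = 0.090909: log2(p) = -3.459432, -p*log2(p) = 0.314494
  p = 18/22 = 0.818182: log2(p) = -0.289507, -p*log2(p) = 0.236869
  p = 2/22 = 0.090909: log2(p) = -3.459432, -p*log2(p) = 0.314494
H = 0.314494 + 0.236869 + 0.314494 = 0.865857

H = 0.8659 bits/symbol


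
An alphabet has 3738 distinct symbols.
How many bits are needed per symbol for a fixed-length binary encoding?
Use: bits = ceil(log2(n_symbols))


log2(3738) = 11.8681
Bracket: 2^11 = 2048 < 3738 <= 2^12 = 4096
So ceil(log2(3738)) = 12

bits = ceil(log2(3738)) = ceil(11.8681) = 12 bits


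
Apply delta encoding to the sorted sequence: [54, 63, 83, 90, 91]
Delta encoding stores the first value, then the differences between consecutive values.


First value: 54
Deltas:
  63 - 54 = 9
  83 - 63 = 20
  90 - 83 = 7
  91 - 90 = 1


Delta encoded: [54, 9, 20, 7, 1]


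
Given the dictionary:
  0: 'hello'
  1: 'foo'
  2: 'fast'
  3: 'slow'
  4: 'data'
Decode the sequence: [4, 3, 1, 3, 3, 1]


Look up each index in the dictionary:
  4 -> 'data'
  3 -> 'slow'
  1 -> 'foo'
  3 -> 'slow'
  3 -> 'slow'
  1 -> 'foo'

Decoded: "data slow foo slow slow foo"


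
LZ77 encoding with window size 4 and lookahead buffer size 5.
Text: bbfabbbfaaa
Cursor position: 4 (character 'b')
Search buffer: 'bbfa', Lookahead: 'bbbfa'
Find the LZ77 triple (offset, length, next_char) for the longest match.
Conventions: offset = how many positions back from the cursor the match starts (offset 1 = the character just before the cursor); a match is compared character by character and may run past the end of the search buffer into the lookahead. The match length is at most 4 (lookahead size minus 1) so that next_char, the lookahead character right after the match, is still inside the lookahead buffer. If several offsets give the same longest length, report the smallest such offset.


Try each offset into the search buffer:
  offset=1 (pos 3, char 'a'): match length 0
  offset=2 (pos 2, char 'f'): match length 0
  offset=3 (pos 1, char 'b'): match length 1
  offset=4 (pos 0, char 'b'): match length 2
Longest match has length 2 at offset 4.
next_char = character at position 4 + 2 = 6 -> 'b'

Best match: offset=4, length=2 (matching 'bb' starting at position 0)
LZ77 triple: (4, 2, 'b')


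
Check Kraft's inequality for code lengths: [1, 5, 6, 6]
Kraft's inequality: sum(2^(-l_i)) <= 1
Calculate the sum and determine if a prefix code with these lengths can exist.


Sum = 2^(-1) + 2^(-5) + 2^(-6) + 2^(-6)
    = 0.5 + 0.03125 + 0.015625 + 0.015625
    = 36/64 = 0.5625
Since 0.5625 <= 1, Kraft's inequality IS satisfied.
A prefix code with these lengths CAN exist.

Kraft sum = 0.5625. Satisfied.


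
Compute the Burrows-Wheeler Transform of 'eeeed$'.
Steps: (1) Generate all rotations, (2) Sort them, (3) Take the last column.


Rotations (sorted):
  0: $eeeed -> last char: d
  1: d$eeee -> last char: e
  2: ed$eee -> last char: e
  3: eed$ee -> last char: e
  4: eeed$e -> last char: e
  5: eeeed$ -> last char: $


BWT = deeee$


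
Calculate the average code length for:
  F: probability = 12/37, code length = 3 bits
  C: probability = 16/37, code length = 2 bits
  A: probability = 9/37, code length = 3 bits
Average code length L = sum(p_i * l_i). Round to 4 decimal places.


Weighted contributions p_i * l_i:
  F: (12/37) * 3 = 36/37
  C: (16/37) * 2 = 32/37
  A: (9/37) * 3 = 27/37
Sum = (36 + 32 + 27)/37 = 95/37

L = 95/37 = 2.5676 bits/symbol


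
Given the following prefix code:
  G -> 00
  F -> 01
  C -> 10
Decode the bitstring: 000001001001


Decoding step by step:
Bits 00 -> G
Bits 00 -> G
Bits 01 -> F
Bits 00 -> G
Bits 10 -> C
Bits 01 -> F


Decoded message: GGFGCF


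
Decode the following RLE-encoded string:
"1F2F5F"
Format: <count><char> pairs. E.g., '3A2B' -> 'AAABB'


Expanding each <count><char> pair:
  1F -> 'F'
  2F -> 'FF'
  5F -> 'FFFFF'

Decoded = FFFFFFFF


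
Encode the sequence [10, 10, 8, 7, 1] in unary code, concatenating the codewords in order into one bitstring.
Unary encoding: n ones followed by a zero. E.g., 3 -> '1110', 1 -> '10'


Encode each number as n ones followed by a terminating 0:
  10 -> 11111111110 (11 bits)
  10 -> 11111111110 (11 bits)
  8 -> 111111110 (9 bits)
  7 -> 11111110 (8 bits)
  1 -> 10 (2 bits)
Total length = 11 + 11 + 9 + 8 + 2 = 41 bits.

Unary([10, 10, 8, 7, 1]) = 11111111110111111111101111111101111111010 (41 bits)


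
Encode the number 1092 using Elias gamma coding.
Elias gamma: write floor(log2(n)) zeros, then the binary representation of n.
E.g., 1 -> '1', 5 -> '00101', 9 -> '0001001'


num_bits = floor(log2(1092)) + 1 = 11
leading_zeros = num_bits - 1 = 10
binary(1092) = 10001000100

Elias gamma(1092) = '0000000000' + '10001000100' = 000000000010001000100 (21 bits)


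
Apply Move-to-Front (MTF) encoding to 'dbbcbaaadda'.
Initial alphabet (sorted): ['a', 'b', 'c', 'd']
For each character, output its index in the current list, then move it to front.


MTF encoding:
'd': index 3 in ['a', 'b', 'c', 'd'] -> ['d', 'a', 'b', 'c']
'b': index 2 in ['d', 'a', 'b', 'c'] -> ['b', 'd', 'a', 'c']
'b': index 0 in ['b', 'd', 'a', 'c'] -> ['b', 'd', 'a', 'c']
'c': index 3 in ['b', 'd', 'a', 'c'] -> ['c', 'b', 'd', 'a']
'b': index 1 in ['c', 'b', 'd', 'a'] -> ['b', 'c', 'd', 'a']
'a': index 3 in ['b', 'c', 'd', 'a'] -> ['a', 'b', 'c', 'd']
'a': index 0 in ['a', 'b', 'c', 'd'] -> ['a', 'b', 'c', 'd']
'a': index 0 in ['a', 'b', 'c', 'd'] -> ['a', 'b', 'c', 'd']
'd': index 3 in ['a', 'b', 'c', 'd'] -> ['d', 'a', 'b', 'c']
'd': index 0 in ['d', 'a', 'b', 'c'] -> ['d', 'a', 'b', 'c']
'a': index 1 in ['d', 'a', 'b', 'c'] -> ['a', 'd', 'b', 'c']


Output: [3, 2, 0, 3, 1, 3, 0, 0, 3, 0, 1]


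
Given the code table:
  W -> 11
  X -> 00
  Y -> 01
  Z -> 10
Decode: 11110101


Decoding:
11 -> W
11 -> W
01 -> Y
01 -> Y


Result: WWYY


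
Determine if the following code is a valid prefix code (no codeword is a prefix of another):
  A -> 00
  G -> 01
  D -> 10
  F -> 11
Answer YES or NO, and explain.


Checking each pair (does one codeword prefix another?):
  A='00' vs G='01': no prefix
  A='00' vs D='10': no prefix
  A='00' vs F='11': no prefix
  G='01' vs A='00': no prefix
  G='01' vs D='10': no prefix
  G='01' vs F='11': no prefix
  D='10' vs A='00': no prefix
  D='10' vs G='01': no prefix
  D='10' vs F='11': no prefix
  F='11' vs A='00': no prefix
  F='11' vs G='01': no prefix
  F='11' vs D='10': no prefix
No violation found over all pairs.

YES -- this is a valid prefix code. No codeword is a prefix of any other codeword.


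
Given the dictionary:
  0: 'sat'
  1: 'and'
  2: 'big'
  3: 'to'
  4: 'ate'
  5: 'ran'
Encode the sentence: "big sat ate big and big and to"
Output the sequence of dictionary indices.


Look up each word in the dictionary:
  'big' -> 2
  'sat' -> 0
  'ate' -> 4
  'big' -> 2
  'and' -> 1
  'big' -> 2
  'and' -> 1
  'to' -> 3

Encoded: [2, 0, 4, 2, 1, 2, 1, 3]


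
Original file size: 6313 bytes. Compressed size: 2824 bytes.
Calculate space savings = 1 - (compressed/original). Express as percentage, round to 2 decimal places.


ratio = compressed/original = 2824/6313 = 0.447331
savings = 1 - ratio = 1 - 0.447331 = 0.552669
as a percentage: 0.552669 * 100 = 55.27%

Space savings = 1 - 2824/6313 = 55.27%


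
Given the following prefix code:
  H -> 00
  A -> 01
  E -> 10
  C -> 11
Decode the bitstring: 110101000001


Decoding step by step:
Bits 11 -> C
Bits 01 -> A
Bits 01 -> A
Bits 00 -> H
Bits 00 -> H
Bits 01 -> A


Decoded message: CAAHHA


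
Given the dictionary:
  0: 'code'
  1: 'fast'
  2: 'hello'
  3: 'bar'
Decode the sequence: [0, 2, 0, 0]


Look up each index in the dictionary:
  0 -> 'code'
  2 -> 'hello'
  0 -> 'code'
  0 -> 'code'

Decoded: "code hello code code"


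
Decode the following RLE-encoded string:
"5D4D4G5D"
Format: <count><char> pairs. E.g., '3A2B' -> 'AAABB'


Expanding each <count><char> pair:
  5D -> 'DDDDD'
  4D -> 'DDDD'
  4G -> 'GGGG'
  5D -> 'DDDDD'

Decoded = DDDDDDDDDGGGGDDDDD


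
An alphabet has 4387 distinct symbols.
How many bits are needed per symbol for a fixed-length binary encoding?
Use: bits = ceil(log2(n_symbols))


log2(4387) = 12.099
Bracket: 2^12 = 4096 < 4387 <= 2^13 = 8192
So ceil(log2(4387)) = 13

bits = ceil(log2(4387)) = ceil(12.099) = 13 bits


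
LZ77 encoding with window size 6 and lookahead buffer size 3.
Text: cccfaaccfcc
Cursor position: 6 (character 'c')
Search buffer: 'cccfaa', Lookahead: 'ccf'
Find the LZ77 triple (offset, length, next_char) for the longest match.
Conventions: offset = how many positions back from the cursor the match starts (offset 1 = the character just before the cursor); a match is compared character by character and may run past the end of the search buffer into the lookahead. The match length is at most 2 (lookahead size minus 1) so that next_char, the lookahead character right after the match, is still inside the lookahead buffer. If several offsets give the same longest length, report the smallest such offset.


Try each offset into the search buffer:
  offset=1 (pos 5, char 'a'): match length 0
  offset=2 (pos 4, char 'a'): match length 0
  offset=3 (pos 3, char 'f'): match length 0
  offset=4 (pos 2, char 'c'): match length 1
  offset=5 (pos 1, char 'c'): match length 2
  offset=6 (pos 0, char 'c'): match length 2
Longest match has length 2, found at offsets 5, 6; take the smallest, offset 5.
next_char = character at position 6 + 2 = 8 -> 'f'

Best match: offset=5, length=2 (matching 'cc' starting at position 1)
LZ77 triple: (5, 2, 'f')


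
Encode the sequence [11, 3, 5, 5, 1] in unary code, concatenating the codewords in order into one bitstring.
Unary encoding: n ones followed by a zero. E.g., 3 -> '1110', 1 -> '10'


Encode each number as n ones followed by a terminating 0:
  11 -> 111111111110 (12 bits)
  3 -> 1110 (4 bits)
  5 -> 111110 (6 bits)
  5 -> 111110 (6 bits)
  1 -> 10 (2 bits)
Total length = 12 + 4 + 6 + 6 + 2 = 30 bits.

Unary([11, 3, 5, 5, 1]) = 111111111110111011111011111010 (30 bits)


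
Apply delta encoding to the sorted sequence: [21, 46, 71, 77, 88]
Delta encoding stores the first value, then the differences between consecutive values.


First value: 21
Deltas:
  46 - 21 = 25
  71 - 46 = 25
  77 - 71 = 6
  88 - 77 = 11


Delta encoded: [21, 25, 25, 6, 11]


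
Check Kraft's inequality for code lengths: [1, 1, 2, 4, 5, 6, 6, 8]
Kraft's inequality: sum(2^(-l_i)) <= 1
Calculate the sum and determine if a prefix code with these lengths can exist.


Sum = 2^(-1) + 2^(-1) + 2^(-2) + 2^(-4) + 2^(-5) + 2^(-6) + 2^(-6) + 2^(-8)
    = 0.5 + 0.5 + 0.25 + 0.0625 + 0.03125 + 0.015625 + 0.015625 + 0.00390625
    = 353/256 = 1.37890625
Since 1.37890625 > 1, Kraft's inequality is NOT satisfied.
A prefix code with these lengths CANNOT exist.

Kraft sum = 1.37890625. Not satisfied.


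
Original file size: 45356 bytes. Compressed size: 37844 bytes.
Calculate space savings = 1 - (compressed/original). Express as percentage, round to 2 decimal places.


ratio = compressed/original = 37844/45356 = 0.834377
savings = 1 - ratio = 1 - 0.834377 = 0.165623
as a percentage: 0.165623 * 100 = 16.56%

Space savings = 1 - 37844/45356 = 16.56%


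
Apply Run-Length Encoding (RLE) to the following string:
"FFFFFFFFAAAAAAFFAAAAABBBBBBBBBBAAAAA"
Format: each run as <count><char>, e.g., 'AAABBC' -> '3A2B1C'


Scanning runs left to right:
  i=0: run of 'F' x 8 -> '8F'
  i=8: run of 'A' x 6 -> '6A'
  i=14: run of 'F' x 2 -> '2F'
  i=16: run of 'A' x 5 -> '5A'
  i=21: run of 'B' x 10 -> '10B'
  i=31: run of 'A' x 5 -> '5A'

RLE = 8F6A2F5A10B5A


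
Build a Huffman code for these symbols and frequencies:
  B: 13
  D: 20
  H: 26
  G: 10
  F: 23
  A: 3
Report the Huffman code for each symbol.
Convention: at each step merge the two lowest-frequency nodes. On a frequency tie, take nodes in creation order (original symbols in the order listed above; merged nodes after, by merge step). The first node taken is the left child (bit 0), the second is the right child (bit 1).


Huffman tree construction:
Step 1: Merge A(3) + G(10) = 13
Step 2: Merge B(13) + (A+G)(13) = 26
Step 3: Merge D(20) + F(23) = 43
Step 4: Merge H(26) + (B+(A+G))(26) = 52
Step 5: Merge (D+F)(43) + (H+(B+(A+G)))(52) = 95
Read each symbol's code off the tree from the root (left child = 0, right child = 1).

Codes:
  B: 110 (length 3)
  D: 00 (length 2)
  H: 10 (length 2)
  G: 1111 (length 4)
  F: 01 (length 2)
  A: 1110 (length 4)
Average code length: 229/95 = 2.4105 bits/symbol


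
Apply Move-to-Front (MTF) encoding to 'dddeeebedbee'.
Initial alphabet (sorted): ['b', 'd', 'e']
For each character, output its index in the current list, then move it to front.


MTF encoding:
'd': index 1 in ['b', 'd', 'e'] -> ['d', 'b', 'e']
'd': index 0 in ['d', 'b', 'e'] -> ['d', 'b', 'e']
'd': index 0 in ['d', 'b', 'e'] -> ['d', 'b', 'e']
'e': index 2 in ['d', 'b', 'e'] -> ['e', 'd', 'b']
'e': index 0 in ['e', 'd', 'b'] -> ['e', 'd', 'b']
'e': index 0 in ['e', 'd', 'b'] -> ['e', 'd', 'b']
'b': index 2 in ['e', 'd', 'b'] -> ['b', 'e', 'd']
'e': index 1 in ['b', 'e', 'd'] -> ['e', 'b', 'd']
'd': index 2 in ['e', 'b', 'd'] -> ['d', 'e', 'b']
'b': index 2 in ['d', 'e', 'b'] -> ['b', 'd', 'e']
'e': index 2 in ['b', 'd', 'e'] -> ['e', 'b', 'd']
'e': index 0 in ['e', 'b', 'd'] -> ['e', 'b', 'd']


Output: [1, 0, 0, 2, 0, 0, 2, 1, 2, 2, 2, 0]


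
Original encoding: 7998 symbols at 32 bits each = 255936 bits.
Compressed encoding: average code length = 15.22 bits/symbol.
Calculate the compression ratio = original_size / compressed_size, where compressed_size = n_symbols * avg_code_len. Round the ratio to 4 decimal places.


original_size = n_symbols * orig_bits = 7998 * 32 = 255936 bits
compressed_size = n_symbols * avg_code_len = 7998 * 15.22 = 121729.56 bits
ratio = original_size / compressed_size = 255936 / 121729.56 = 2.1025

Compression ratio = 2.1025


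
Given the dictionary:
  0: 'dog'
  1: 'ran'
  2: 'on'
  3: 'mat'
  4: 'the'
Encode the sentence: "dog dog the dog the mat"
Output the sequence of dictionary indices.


Look up each word in the dictionary:
  'dog' -> 0
  'dog' -> 0
  'the' -> 4
  'dog' -> 0
  'the' -> 4
  'mat' -> 3

Encoded: [0, 0, 4, 0, 4, 3]


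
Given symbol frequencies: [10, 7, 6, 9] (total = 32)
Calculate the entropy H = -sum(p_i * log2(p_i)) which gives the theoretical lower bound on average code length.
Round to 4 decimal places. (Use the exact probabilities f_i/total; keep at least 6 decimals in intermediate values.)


Per-symbol terms -p_i * log2(p_i) with p_i = f_i/32:
  p = 10/32 = 0.312500: log2(p) = -1.678072, -p*log2(p) = 0.524397
  p = 7/32 = 0.218750: log2(p) = -2.192645, -p*log2(p) = 0.479641
  p = 6/32 = 0.187500: log2(p) = -2.415037, -p*log2(p) = 0.452820
  p = 9/32 = 0.281250: log2(p) = -1.830075, -p*log2(p) = 0.514709
H = 0.524397 + 0.479641 + 0.452820 + 0.514709 = 1.971567

H = 1.9716 bits/symbol


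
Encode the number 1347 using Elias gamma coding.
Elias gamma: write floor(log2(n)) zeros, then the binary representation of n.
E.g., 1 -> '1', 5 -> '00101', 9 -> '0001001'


num_bits = floor(log2(1347)) + 1 = 11
leading_zeros = num_bits - 1 = 10
binary(1347) = 10101000011

Elias gamma(1347) = '0000000000' + '10101000011' = 000000000010101000011 (21 bits)


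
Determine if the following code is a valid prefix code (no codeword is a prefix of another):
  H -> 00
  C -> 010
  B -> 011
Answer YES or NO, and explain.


Checking each pair (does one codeword prefix another?):
  H='00' vs C='010': no prefix
  H='00' vs B='011': no prefix
  C='010' vs H='00': no prefix
  C='010' vs B='011': no prefix
  B='011' vs H='00': no prefix
  B='011' vs C='010': no prefix
No violation found over all pairs.

YES -- this is a valid prefix code. No codeword is a prefix of any other codeword.


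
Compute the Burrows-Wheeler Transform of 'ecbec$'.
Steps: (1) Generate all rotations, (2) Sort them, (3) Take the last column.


Rotations (sorted):
  0: $ecbec -> last char: c
  1: bec$ec -> last char: c
  2: c$ecbe -> last char: e
  3: cbec$e -> last char: e
  4: ec$ecb -> last char: b
  5: ecbec$ -> last char: $


BWT = cceeb$


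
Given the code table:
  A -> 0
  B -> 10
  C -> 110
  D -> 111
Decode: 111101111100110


Decoding:
111 -> D
10 -> B
111 -> D
110 -> C
0 -> A
110 -> C


Result: DBDCAC


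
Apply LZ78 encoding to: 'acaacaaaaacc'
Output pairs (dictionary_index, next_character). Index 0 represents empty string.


LZ78 encoding steps:
Dictionary: {0: ''}
Step 1: w='' (idx 0), next='a' -> output (0, 'a'), add 'a' as idx 1
Step 2: w='' (idx 0), next='c' -> output (0, 'c'), add 'c' as idx 2
Step 3: w='a' (idx 1), next='a' -> output (1, 'a'), add 'aa' as idx 3
Step 4: w='c' (idx 2), next='a' -> output (2, 'a'), add 'ca' as idx 4
Step 5: w='aa' (idx 3), next='a' -> output (3, 'a'), add 'aaa' as idx 5
Step 6: w='a' (idx 1), next='c' -> output (1, 'c'), add 'ac' as idx 6
Step 7: w='c' (idx 2), end of input -> output (2, '')


Encoded: [(0, 'a'), (0, 'c'), (1, 'a'), (2, 'a'), (3, 'a'), (1, 'c'), (2, '')]


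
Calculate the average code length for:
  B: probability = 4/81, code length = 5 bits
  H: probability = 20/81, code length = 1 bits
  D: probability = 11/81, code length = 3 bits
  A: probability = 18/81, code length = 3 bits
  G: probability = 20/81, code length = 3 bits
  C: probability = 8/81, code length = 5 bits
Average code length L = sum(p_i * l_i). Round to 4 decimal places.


Weighted contributions p_i * l_i:
  B: (4/81) * 5 = 20/81
  H: (20/81) * 1 = 20/81
  D: (11/81) * 3 = 33/81
  A: (18/81) * 3 = 54/81
  G: (20/81) * 3 = 60/81
  C: (8/81) * 5 = 40/81
Sum = (20 + 20 + 33 + 54 + 60 + 40)/81 = 227/81

L = 227/81 = 2.8025 bits/symbol
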